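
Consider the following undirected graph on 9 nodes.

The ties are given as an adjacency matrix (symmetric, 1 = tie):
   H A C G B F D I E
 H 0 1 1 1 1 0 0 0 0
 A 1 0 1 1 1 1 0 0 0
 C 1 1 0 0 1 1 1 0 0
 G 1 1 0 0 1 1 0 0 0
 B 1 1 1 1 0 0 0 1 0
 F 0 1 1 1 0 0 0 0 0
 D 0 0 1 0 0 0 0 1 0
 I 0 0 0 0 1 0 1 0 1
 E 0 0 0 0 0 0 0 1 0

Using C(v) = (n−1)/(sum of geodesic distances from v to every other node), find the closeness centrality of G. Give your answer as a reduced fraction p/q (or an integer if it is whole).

Distances from G: A:1, B:1, C:2, D:3, E:3, F:1, H:1, I:2. Sum = 14.
n = 9, so closeness = 8/14 = 4/7.

4/7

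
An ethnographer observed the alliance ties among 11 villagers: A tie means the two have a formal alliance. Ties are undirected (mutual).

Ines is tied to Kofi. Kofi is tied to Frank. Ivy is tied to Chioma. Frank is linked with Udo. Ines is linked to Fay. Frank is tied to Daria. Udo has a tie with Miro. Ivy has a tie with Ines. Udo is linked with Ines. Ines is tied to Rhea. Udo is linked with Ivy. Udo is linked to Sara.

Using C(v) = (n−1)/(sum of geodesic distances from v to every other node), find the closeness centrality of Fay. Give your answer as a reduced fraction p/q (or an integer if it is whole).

Distances from Fay: Chioma:3, Daria:4, Frank:3, Ines:1, Ivy:2, Kofi:2, Miro:3, Rhea:2, Sara:3, Udo:2. Sum = 25.
n = 11, so closeness = 10/25 = 2/5.

2/5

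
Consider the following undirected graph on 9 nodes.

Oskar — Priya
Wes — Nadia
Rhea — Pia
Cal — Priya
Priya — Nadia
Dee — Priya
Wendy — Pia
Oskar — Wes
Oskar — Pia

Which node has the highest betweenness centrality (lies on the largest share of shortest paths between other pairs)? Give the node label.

Unnormalized betweenness of each node: Cal:0, Dee:0, Nadia:3/2, Oskar:33/2, Pia:13, Priya:15, Rhea:0, Wendy:0, Wes:2.
Oskar has the largest value, 33/2, making it the main broker — the node through which the most shortest paths run.

Oskar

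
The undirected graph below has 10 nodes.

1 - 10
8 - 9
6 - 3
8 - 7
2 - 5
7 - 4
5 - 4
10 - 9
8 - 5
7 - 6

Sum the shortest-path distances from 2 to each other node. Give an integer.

29

Distances from 2: 1:5, 3:5, 4:2, 5:1, 6:4, 7:3, 8:2, 9:3, 10:4.
Sum = 5 + 5 + 2 + 1 + 4 + 3 + 2 + 3 + 4 = 29.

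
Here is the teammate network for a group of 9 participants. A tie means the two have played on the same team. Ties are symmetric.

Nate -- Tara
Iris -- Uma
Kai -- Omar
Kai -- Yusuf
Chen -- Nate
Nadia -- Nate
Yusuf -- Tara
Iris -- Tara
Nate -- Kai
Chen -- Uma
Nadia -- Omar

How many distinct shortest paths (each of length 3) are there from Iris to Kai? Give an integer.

2

The shortest distance is 3. The length-3 paths are: Iris–Tara–Yusuf–Kai; Iris–Tara–Nate–Kai.
That gives 2 distinct shortest paths.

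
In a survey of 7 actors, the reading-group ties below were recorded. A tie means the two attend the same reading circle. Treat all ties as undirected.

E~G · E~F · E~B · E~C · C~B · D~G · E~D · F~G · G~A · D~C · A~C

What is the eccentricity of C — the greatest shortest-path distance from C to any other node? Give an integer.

Distances from C: A:1, B:1, D:1, E:1, F:2, G:2.
The largest is 2 (to F and G), so the eccentricity of C is 2.

2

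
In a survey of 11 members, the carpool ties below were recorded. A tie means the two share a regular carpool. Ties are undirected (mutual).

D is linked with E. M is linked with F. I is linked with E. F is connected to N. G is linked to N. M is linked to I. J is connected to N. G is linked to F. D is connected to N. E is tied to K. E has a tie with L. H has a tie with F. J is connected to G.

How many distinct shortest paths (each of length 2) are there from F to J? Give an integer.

The shortest distance is 2. The length-2 paths are: F–N–J; F–G–J.
That gives 2 distinct shortest paths.

2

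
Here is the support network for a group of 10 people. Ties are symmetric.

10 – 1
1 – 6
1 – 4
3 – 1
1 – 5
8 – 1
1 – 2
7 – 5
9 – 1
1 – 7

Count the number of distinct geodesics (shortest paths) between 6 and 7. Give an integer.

1

The shortest distance is 2, and the only length-2 path is 6–1–7. So there is exactly 1 shortest path.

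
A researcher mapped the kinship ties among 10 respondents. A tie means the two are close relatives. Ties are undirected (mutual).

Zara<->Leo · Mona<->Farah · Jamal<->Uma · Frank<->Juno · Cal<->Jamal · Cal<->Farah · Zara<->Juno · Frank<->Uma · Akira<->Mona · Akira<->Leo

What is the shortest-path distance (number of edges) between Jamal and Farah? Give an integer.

One shortest route is Jamal – Cal – Farah, which uses 2 edges, and Jamal and Farah are not directly tied, so nothing shorter exists. So d(Jamal,Farah) = 2.

2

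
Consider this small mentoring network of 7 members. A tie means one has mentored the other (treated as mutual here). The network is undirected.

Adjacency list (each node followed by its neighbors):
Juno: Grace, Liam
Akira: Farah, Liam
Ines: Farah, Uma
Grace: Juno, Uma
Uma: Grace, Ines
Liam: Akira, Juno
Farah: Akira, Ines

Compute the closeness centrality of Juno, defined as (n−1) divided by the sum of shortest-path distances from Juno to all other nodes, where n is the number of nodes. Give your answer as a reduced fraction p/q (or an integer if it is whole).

Distances from Juno: Akira:2, Farah:3, Grace:1, Ines:3, Liam:1, Uma:2. Sum = 12.
n = 7, so closeness = 6/12 = 1/2.

1/2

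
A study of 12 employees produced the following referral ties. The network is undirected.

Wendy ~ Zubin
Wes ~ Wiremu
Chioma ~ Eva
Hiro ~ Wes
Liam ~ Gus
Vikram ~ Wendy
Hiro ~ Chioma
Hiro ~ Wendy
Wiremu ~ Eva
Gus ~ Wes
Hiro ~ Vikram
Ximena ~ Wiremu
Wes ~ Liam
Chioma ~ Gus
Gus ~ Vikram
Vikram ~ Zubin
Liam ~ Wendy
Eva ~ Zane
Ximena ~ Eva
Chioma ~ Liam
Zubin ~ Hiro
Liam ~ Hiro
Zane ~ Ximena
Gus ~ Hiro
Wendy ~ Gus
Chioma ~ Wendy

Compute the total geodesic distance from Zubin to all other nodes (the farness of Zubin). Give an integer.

25

Distances from Zubin: Chioma:2, Eva:3, Gus:2, Hiro:1, Liam:2, Vikram:1, Wendy:1, Wes:2, Wiremu:3, Ximena:4, Zane:4.
Sum = 2 + 3 + 2 + 1 + 2 + 1 + 1 + 2 + 3 + 4 + 4 = 25.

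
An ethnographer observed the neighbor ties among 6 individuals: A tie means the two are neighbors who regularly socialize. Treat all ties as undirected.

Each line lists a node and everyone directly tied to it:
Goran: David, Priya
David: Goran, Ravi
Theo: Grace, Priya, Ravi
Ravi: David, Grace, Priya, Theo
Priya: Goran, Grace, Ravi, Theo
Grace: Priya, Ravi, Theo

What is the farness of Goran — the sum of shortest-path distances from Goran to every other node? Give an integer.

Distances from Goran: David:1, Grace:2, Priya:1, Ravi:2, Theo:2.
Sum = 1 + 2 + 1 + 2 + 2 = 8.

8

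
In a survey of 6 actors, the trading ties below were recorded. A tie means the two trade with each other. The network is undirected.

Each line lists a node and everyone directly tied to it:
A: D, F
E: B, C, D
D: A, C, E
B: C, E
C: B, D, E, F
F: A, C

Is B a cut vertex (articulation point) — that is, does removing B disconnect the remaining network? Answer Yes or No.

No

Even without B, every remaining node can still reach every other (the residual graph is connected), so B is not a cut vertex.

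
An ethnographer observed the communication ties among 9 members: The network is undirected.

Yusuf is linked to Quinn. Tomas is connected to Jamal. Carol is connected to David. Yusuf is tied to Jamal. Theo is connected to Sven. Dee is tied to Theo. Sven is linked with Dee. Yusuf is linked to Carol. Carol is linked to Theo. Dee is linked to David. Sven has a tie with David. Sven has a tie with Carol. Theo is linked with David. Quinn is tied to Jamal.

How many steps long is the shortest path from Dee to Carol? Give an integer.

One shortest route is Dee – Sven – Carol, which uses 2 edges, and Dee and Carol are not directly tied, so nothing shorter exists. So d(Dee,Carol) = 2.

2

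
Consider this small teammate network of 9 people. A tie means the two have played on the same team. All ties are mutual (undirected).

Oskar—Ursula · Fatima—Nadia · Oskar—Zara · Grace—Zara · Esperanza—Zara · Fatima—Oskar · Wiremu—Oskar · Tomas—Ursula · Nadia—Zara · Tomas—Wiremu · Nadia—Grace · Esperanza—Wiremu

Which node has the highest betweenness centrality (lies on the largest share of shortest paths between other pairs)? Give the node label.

Oskar

Unnormalized betweenness of each node: Esperanza:11/5, Fatima:26/15, Grace:0, Nadia:11/6, Oskar:182/15, Tomas:5/6, Ursula:31/15, Wiremu:163/30, Zara:293/30.
Oskar has the largest value, 182/15, making it the main broker — the node through which the most shortest paths run.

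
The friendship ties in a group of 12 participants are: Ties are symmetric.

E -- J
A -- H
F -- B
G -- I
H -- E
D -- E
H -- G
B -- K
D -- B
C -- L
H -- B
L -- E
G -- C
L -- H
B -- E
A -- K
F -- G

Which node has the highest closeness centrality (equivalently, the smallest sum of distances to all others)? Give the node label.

Farness (sum of distances to all others) for each node — A:25, B:19, C:26, D:25, E:18, F:23, G:21, H:17, I:31, J:28, K:27, L:22.
The smallest farness is 17, for H, so H has the highest closeness.

H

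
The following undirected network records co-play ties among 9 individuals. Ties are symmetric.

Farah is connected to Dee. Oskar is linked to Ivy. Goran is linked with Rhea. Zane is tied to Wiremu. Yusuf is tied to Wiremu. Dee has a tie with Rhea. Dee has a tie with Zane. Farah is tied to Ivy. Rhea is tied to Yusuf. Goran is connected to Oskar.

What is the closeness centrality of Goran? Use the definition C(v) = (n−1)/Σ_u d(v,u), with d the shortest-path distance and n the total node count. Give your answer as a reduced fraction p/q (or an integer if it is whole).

8/17

Distances from Goran: Dee:2, Farah:3, Ivy:2, Oskar:1, Rhea:1, Wiremu:3, Yusuf:2, Zane:3. Sum = 17.
n = 9, so closeness = 8/17.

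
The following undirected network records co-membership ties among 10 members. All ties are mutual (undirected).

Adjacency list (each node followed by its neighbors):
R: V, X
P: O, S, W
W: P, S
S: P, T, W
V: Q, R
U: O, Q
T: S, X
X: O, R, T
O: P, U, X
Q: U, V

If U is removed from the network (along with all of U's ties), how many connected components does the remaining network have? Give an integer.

1

U's neighbors (O and Q) remain reachable from one another through other ties, so the rest of the network stays in one piece.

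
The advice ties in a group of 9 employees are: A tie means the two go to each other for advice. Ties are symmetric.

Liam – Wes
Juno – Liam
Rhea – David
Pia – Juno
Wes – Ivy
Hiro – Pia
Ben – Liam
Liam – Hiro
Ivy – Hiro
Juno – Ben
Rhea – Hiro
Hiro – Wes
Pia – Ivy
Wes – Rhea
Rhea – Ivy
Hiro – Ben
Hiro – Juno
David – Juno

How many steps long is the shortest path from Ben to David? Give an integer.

2

One shortest route is Ben – Juno – David, which uses 2 edges, and Ben and David are not directly tied, so nothing shorter exists. So d(Ben,David) = 2.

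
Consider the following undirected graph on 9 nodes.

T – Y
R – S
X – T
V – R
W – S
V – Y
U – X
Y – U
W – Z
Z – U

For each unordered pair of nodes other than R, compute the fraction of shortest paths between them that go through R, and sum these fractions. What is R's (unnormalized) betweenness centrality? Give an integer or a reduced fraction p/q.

Pairs whose geodesics pass through R — W–V: 1; S–V: 1; S–Y: 1; S–T: 1.
All other pairs contribute 0.
Summing the contributions gives betweenness(R) = 4.

4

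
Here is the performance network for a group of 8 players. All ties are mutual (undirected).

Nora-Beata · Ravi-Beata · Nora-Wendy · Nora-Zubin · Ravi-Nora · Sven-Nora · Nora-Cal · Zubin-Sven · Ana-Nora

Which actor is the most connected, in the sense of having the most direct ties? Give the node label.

Degrees — Ana:1, Beata:2, Cal:1, Nora:7, Ravi:2, Sven:2, Wendy:1, Zubin:2.
The maximum is 7, attained only by Nora.

Nora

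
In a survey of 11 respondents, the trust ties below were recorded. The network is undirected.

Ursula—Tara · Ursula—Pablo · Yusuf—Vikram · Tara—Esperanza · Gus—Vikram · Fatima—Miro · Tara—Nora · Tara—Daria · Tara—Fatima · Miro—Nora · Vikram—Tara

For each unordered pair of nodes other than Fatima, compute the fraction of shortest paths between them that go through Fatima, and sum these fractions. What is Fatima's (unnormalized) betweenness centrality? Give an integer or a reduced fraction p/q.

Pairs whose geodesics pass through Fatima — Miro–Tara: 1/2; Miro–Vikram: 1/2; Miro–Daria: 1/2; Miro–Yusuf: 1/2; Miro–Esperanza: 1/2; Miro–Gus: 1/2; Miro–Ursula: 1/2; Miro–Pablo: 1/2.
All other pairs contribute 0.
Summing the contributions gives betweenness(Fatima) = 4.

4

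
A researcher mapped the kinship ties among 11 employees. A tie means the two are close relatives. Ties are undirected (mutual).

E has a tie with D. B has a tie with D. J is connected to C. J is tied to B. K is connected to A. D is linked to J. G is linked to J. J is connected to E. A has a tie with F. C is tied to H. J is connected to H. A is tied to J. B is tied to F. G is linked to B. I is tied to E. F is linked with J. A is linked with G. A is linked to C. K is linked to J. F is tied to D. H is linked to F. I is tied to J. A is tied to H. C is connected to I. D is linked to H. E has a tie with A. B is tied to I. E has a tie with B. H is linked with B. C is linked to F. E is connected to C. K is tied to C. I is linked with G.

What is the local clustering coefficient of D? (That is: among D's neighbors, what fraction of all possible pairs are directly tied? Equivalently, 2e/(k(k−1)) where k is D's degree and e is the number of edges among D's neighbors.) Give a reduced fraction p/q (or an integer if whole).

4/5

D's neighbors: B, E, F, H, and J (k = 5).
Possible neighbor pairs: C(5,2) = 10. Edges among them: B–E, B–F, B–H, B–J, E–J, F–H, F–J, H–J → e = 8.
Clustering(D) = 8/10 = 4/5.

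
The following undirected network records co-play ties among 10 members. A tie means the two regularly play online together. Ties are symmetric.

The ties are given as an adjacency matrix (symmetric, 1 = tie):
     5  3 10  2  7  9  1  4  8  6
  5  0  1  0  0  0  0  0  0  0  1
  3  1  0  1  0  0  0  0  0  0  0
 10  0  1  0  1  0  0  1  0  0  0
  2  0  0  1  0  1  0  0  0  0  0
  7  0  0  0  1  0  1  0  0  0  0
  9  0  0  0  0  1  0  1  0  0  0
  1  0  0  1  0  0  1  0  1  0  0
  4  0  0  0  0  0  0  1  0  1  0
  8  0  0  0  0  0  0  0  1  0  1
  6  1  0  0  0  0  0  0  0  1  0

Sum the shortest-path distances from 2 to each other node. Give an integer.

Distances from 2: 1:2, 3:2, 4:3, 5:3, 6:4, 7:1, 8:4, 9:2, 10:1.
Sum = 2 + 2 + 3 + 3 + 4 + 1 + 4 + 2 + 1 = 22.

22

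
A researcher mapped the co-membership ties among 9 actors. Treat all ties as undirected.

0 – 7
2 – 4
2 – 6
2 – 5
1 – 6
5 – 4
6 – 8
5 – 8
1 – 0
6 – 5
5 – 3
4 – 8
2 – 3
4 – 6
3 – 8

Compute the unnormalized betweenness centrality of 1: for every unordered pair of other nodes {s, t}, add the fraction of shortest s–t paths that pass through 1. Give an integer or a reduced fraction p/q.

Pairs whose geodesics pass through 1 — 0–4: 1; 0–5: 1; 0–6: 1; 0–2: 1; 0–8: 1; 0–3: 3/3; 7–4: 1; 7–5: 1; 7–6: 1; 7–2: 1; 7–8: 1; 7–3: 3/3.
All other pairs contribute 0.
Summing the contributions gives betweenness(1) = 12.

12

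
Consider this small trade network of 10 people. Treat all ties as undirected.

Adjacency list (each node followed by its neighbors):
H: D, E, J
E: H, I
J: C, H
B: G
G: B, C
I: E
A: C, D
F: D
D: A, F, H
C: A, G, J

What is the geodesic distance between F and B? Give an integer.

One shortest route is F – D – A – C – G – B, which uses 5 edges, and at distance 4 from F we only reach {G, I}, which does not include B. So d(F,B) = 5.

5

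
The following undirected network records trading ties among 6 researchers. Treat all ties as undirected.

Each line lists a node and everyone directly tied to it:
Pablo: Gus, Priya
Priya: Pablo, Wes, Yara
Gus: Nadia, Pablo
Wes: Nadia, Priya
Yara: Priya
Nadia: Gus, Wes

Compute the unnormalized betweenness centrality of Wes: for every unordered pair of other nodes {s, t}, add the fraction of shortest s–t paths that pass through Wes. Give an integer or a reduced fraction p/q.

2

Pairs whose geodesics pass through Wes — Yara–Nadia: 1; Nadia–Priya: 1.
All other pairs contribute 0.
Summing the contributions gives betweenness(Wes) = 2.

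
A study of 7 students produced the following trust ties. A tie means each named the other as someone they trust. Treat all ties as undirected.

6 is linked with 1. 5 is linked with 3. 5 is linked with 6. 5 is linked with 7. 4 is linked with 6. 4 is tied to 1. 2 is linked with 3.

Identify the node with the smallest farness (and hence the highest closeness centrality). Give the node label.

Farness (sum of distances to all others) for each node — 1:14, 2:17, 3:12, 4:14, 5:9, 6:10, 7:14.
The smallest farness is 9, for 5, so 5 has the highest closeness.

5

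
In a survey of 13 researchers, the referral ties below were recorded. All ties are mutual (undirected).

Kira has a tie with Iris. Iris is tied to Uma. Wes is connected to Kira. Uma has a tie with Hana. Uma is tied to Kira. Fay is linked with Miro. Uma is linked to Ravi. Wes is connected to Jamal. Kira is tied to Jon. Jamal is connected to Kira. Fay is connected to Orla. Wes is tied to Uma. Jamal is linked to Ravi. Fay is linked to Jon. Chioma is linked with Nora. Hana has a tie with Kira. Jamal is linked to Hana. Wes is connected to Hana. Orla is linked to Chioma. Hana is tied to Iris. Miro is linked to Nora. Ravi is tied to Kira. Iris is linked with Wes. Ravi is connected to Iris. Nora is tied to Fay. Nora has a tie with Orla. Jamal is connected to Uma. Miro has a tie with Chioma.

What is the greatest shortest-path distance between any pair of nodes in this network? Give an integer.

5

Eccentricity of each node (its greatest distance to any other): Chioma:5, Fay:3, Hana:5, Iris:5, Jamal:5, Jon:3, Kira:4, Miro:4, Nora:4, Orla:4, Ravi:5, Uma:5, Wes:5.
The maximum eccentricity is 5, realized for instance by the pair Chioma–Uma via Chioma – Miro – Fay – Jon – Kira – Uma. So the diameter is 5.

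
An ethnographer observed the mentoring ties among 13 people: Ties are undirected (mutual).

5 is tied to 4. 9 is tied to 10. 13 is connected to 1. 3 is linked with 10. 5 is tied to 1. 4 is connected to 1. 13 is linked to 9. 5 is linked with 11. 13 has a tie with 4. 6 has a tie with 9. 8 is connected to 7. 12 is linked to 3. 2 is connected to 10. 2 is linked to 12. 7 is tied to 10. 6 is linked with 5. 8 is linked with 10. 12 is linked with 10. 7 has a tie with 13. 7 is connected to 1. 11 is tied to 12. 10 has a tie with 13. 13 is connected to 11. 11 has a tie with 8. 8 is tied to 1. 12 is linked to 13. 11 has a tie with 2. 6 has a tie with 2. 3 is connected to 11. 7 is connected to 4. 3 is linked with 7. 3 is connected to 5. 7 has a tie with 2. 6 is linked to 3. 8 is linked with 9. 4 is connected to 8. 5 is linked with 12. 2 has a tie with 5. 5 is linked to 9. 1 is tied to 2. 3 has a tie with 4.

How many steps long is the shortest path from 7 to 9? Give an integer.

2

One shortest route is 7 – 8 – 9, which uses 2 edges, and 7 and 9 are not directly tied, so nothing shorter exists. So d(7,9) = 2.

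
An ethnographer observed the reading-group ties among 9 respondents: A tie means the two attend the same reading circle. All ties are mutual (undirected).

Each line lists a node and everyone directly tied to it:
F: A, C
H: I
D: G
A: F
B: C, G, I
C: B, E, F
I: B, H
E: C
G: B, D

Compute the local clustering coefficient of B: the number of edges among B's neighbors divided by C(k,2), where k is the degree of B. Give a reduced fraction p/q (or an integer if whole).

B's neighbors: C, G, and I (k = 3).
Possible neighbor pairs: C(3,2) = 3. Edges among them: none → e = 0.
Clustering(B) = 0/3 = 0.

0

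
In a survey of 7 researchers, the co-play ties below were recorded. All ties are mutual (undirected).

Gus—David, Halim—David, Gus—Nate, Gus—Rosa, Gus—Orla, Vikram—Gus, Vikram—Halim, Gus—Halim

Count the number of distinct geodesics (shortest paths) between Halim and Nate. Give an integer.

1

The shortest distance is 2, and the only length-2 path is Halim–Gus–Nate. So there is exactly 1 shortest path.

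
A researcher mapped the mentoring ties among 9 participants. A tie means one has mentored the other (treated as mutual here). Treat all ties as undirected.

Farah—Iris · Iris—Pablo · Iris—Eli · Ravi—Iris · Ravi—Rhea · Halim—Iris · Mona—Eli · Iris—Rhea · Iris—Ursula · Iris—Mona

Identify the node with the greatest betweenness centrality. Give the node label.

Unnormalized betweenness of each node: Eli:0, Farah:0, Halim:0, Iris:26, Mona:0, Pablo:0, Ravi:0, Rhea:0, Ursula:0.
Iris has the largest value, 26, making it the main broker — the node through which the most shortest paths run.

Iris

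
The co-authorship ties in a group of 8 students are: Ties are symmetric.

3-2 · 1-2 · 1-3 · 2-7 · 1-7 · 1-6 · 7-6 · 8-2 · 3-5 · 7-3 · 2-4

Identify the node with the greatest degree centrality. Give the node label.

2

Degrees — 1:4, 2:5, 3:4, 4:1, 5:1, 6:2, 7:4, 8:1.
The maximum is 5, attained only by 2.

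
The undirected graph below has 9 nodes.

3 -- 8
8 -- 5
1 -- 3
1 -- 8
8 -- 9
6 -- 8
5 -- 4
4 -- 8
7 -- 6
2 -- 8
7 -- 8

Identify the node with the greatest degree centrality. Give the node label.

8

Degrees — 1:2, 2:1, 3:2, 4:2, 5:2, 6:2, 7:2, 8:8, 9:1.
The maximum is 8, attained only by 8.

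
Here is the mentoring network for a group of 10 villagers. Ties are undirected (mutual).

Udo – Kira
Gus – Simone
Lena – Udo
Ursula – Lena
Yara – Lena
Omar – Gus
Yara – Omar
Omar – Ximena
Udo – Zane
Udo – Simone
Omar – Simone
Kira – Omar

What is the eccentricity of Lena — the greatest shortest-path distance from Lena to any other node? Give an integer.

3

Distances from Lena: Gus:3, Kira:2, Omar:2, Simone:2, Udo:1, Ursula:1, Ximena:3, Yara:1, Zane:2.
The largest is 3 (to Gus and Ximena), so the eccentricity of Lena is 3.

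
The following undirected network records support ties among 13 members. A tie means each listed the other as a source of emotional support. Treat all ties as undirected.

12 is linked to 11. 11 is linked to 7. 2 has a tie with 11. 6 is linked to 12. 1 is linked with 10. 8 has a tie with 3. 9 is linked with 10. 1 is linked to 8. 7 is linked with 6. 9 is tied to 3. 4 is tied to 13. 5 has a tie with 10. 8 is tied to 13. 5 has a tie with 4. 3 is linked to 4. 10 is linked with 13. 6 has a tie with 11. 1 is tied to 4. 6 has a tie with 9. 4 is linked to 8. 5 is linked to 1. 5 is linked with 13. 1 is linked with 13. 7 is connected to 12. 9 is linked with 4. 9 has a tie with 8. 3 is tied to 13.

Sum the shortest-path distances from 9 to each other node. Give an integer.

20

Distances from 9: 1:2, 2:3, 3:1, 4:1, 5:2, 6:1, 7:2, 8:1, 10:1, 11:2, 12:2, 13:2.
Sum = 2 + 3 + 1 + 1 + 2 + 1 + 2 + 1 + 1 + 2 + 2 + 2 = 20.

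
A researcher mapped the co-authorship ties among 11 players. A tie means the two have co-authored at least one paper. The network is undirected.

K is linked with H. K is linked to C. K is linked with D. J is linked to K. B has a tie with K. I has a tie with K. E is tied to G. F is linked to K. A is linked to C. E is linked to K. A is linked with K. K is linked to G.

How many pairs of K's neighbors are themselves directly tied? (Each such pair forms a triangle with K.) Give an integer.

2

K's neighbors: A, B, C, D, E, F, G, H, I, and J.
Neighbor pairs that are themselves tied: K–A–C; K–E–G. Each forms one triangle with K, for 2 in total.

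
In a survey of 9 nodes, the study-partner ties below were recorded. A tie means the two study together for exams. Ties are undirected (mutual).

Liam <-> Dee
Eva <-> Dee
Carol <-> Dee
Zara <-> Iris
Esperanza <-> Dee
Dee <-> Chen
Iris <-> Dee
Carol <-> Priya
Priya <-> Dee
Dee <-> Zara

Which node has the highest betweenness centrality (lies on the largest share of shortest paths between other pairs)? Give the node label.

Dee

Unnormalized betweenness of each node: Carol:0, Chen:0, Dee:26, Esperanza:0, Eva:0, Iris:0, Liam:0, Priya:0, Zara:0.
Dee has the largest value, 26, making it the main broker — the node through which the most shortest paths run.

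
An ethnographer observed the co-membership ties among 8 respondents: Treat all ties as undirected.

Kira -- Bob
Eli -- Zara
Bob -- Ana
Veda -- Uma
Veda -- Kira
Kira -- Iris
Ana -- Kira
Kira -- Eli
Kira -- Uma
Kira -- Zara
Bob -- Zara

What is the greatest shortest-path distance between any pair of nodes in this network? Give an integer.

Eccentricity of each node (its greatest distance to any other): Ana:2, Bob:2, Eli:2, Iris:2, Kira:1, Uma:2, Veda:2, Zara:2.
The maximum eccentricity is 2, realized for instance by the pair Ana–Zara via Ana – Kira – Zara. So the diameter is 2.

2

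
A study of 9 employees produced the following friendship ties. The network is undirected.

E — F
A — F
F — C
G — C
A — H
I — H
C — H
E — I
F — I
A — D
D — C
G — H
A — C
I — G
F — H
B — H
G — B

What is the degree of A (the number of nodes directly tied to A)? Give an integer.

4

A is directly tied to C, D, F, and H. That is 4 neighbors, so the degree of A is 4.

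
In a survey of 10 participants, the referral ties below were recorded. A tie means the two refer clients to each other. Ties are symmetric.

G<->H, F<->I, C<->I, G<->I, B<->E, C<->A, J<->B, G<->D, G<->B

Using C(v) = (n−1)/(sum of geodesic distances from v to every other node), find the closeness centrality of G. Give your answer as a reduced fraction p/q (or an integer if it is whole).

Distances from G: A:3, B:1, C:2, D:1, E:2, F:2, H:1, I:1, J:2. Sum = 15.
n = 10, so closeness = 9/15 = 3/5.

3/5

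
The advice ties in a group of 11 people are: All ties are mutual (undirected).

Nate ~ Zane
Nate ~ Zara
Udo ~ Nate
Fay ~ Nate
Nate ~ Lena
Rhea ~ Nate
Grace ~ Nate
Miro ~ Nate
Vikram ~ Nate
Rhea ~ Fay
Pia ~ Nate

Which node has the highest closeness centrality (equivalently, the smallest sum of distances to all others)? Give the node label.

Farness (sum of distances to all others) for each node — Fay:18, Grace:19, Lena:19, Miro:19, Nate:10, Pia:19, Rhea:18, Udo:19, Vikram:19, Zane:19, Zara:19.
The smallest farness is 10, for Nate, so Nate has the highest closeness.

Nate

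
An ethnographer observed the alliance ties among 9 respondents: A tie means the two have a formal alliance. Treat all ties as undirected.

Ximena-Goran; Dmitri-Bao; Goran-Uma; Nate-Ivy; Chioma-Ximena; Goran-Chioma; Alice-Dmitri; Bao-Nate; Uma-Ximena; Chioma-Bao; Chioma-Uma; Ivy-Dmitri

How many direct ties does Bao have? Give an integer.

Bao is directly tied to Chioma, Dmitri, and Nate. That is 3 neighbors, so the degree of Bao is 3.

3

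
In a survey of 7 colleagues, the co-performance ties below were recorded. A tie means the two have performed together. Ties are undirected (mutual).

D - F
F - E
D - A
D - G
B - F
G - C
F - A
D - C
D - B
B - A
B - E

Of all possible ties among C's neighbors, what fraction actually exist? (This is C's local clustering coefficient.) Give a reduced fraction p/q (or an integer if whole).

1

C's neighbors: D and G (k = 2).
Possible neighbor pairs: C(2,2) = 1. Edges among them: D–G → e = 1.
Clustering(C) = 1/1.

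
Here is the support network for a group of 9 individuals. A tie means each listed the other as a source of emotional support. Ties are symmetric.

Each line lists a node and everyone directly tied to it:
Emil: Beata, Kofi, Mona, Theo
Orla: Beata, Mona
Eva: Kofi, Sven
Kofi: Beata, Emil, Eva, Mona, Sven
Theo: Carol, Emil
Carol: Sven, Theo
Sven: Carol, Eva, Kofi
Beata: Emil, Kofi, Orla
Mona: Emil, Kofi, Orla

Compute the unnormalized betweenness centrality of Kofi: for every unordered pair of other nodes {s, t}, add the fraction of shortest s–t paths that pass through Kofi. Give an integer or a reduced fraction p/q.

31/3

Pairs whose geodesics pass through Kofi — Emil–Eva: 1; Emil–Sven: 1; Carol–Mona: 1/2; Carol–Orla: 2/4; Carol–Beata: 1/2; Eva–Mona: 1; Eva–Theo: 1/2; Eva–Orla: 2/2; Eva–Beata: 1; Sven–Mona: 1; Sven–Orla: 2/2; Sven–Beata: 1; Mona–Beata: 1/3.
All other pairs contribute 0.
Summing the contributions gives betweenness(Kofi) = 31/3.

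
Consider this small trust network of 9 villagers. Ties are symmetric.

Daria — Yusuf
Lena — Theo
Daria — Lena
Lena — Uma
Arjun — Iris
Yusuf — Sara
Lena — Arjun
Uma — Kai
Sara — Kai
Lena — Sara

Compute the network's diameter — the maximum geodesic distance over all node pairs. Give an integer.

Eccentricity of each node (its greatest distance to any other): Arjun:3, Daria:3, Iris:4, Kai:4, Lena:2, Sara:3, Theo:3, Uma:3, Yusuf:4.
The maximum eccentricity is 4, realized for instance by the pair Iris–Kai via Iris – Arjun – Lena – Uma – Kai. So the diameter is 4.

4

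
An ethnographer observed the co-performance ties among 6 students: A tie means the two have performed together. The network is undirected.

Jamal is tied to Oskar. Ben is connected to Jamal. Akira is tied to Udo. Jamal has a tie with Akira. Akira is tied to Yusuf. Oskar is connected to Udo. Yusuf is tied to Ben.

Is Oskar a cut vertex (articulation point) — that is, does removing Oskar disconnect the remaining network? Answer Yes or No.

Even without Oskar, every remaining node can still reach every other (the residual graph is connected), so Oskar is not a cut vertex.

No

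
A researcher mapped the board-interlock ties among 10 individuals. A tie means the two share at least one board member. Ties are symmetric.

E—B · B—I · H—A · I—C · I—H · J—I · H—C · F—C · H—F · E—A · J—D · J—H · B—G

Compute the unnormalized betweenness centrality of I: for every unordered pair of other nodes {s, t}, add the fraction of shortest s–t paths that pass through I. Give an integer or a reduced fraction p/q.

25/2

Pairs whose geodesics pass through I — J–G: 1; J–C: 1/2; J–B: 1; J–E: 1/2; H–G: 1; H–B: 1; G–D: 1; G–F: 2/2; G–C: 1; D–C: 1/2; D–B: 1; D–E: 1/2; F–B: 2/2; C–B: 1 … (+1 more pairs).
All other pairs contribute 0.
Summing the contributions gives betweenness(I) = 25/2.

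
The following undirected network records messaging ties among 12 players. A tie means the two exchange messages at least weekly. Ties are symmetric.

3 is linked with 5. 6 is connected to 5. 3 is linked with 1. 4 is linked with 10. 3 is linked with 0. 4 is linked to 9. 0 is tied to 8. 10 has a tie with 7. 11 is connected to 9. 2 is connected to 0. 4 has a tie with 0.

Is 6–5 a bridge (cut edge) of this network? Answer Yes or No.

Without the 6–5 edge there is no alternate route between 6 and 5, so the network disconnects. It is a bridge.

Yes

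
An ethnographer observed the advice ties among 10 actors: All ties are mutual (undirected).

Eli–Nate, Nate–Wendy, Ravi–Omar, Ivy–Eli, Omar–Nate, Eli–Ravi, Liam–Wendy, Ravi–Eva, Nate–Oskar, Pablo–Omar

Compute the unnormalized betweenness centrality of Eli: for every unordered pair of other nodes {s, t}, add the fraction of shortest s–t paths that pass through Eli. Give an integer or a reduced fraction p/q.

12

Pairs whose geodesics pass through Eli — Ravi–Wendy: 1/2; Ravi–Oskar: 1/2; Ravi–Liam: 1/2; Ravi–Ivy: 1; Ravi–Nate: 1/2; Pablo–Ivy: 2/2; Eva–Wendy: 1/2; Eva–Oskar: 1/2; Eva–Liam: 1/2; Eva–Ivy: 1; Eva–Nate: 1/2; Wendy–Ivy: 1; Oskar–Ivy: 1; Omar–Ivy: 2/2 … (+2 more pairs).
All other pairs contribute 0.
Summing the contributions gives betweenness(Eli) = 12.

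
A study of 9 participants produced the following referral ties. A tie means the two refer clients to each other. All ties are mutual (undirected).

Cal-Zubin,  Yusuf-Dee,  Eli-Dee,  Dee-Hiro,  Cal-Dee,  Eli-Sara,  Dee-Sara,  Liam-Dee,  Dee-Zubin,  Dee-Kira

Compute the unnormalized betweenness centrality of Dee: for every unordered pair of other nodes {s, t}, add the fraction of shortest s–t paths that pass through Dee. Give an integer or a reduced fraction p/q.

26

Pairs whose geodesics pass through Dee — Sara–Cal: 1; Sara–Yusuf: 1; Sara–Liam: 1; Sara–Kira: 1; Sara–Zubin: 1; Sara–Hiro: 1; Cal–Eli: 1; Cal–Yusuf: 1; Cal–Liam: 1; Cal–Kira: 1; Cal–Hiro: 1; Eli–Yusuf: 1; Eli–Liam: 1; Eli–Kira: 1 … (+12 more pairs).
All other pairs contribute 0.
Summing the contributions gives betweenness(Dee) = 26.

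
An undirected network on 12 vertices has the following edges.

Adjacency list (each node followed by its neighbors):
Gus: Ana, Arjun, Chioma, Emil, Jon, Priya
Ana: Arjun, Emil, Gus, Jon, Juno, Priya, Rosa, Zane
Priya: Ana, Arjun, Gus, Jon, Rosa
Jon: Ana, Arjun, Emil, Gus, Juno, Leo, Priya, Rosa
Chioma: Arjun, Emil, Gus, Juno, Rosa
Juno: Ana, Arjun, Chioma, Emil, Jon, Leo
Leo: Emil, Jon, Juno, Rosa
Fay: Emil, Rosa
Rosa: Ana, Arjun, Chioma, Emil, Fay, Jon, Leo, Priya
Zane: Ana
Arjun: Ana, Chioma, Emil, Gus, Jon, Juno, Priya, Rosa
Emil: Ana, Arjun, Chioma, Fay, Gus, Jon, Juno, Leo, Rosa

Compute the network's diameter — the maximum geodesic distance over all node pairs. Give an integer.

Eccentricity of each node (its greatest distance to any other): Ana:2, Arjun:2, Chioma:3, Emil:2, Fay:3, Gus:2, Jon:2, Juno:2, Leo:3, Priya:2, Rosa:2, Zane:3.
The maximum eccentricity is 3, realized for instance by the pair Leo–Zane via Leo – Juno – Ana – Zane. So the diameter is 3.

3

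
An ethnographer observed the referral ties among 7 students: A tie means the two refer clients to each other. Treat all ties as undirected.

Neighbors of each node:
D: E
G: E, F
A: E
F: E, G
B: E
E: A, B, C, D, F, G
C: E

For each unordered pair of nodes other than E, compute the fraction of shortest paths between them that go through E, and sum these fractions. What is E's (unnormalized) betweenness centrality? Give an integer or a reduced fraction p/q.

14

Pairs whose geodesics pass through E — F–C: 1; F–D: 1; F–A: 1; F–B: 1; C–D: 1; C–A: 1; C–B: 1; C–G: 1; D–A: 1; D–B: 1; D–G: 1; A–B: 1; A–G: 1; B–G: 1.
All other pairs contribute 0.
Summing the contributions gives betweenness(E) = 14.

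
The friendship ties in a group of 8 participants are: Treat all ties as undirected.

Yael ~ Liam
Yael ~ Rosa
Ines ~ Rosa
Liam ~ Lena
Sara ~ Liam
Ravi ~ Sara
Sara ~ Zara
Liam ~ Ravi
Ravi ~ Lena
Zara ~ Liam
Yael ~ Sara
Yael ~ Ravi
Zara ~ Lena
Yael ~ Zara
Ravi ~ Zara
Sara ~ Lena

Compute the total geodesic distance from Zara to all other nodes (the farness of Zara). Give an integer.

10

Distances from Zara: Ines:3, Lena:1, Liam:1, Ravi:1, Rosa:2, Sara:1, Yael:1.
Sum = 3 + 1 + 1 + 1 + 2 + 1 + 1 = 10.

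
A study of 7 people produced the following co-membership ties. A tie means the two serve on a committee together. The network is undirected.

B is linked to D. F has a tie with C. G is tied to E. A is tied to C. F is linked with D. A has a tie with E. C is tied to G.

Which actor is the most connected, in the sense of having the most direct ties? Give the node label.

Degrees — A:2, B:1, C:3, D:2, E:2, F:2, G:2.
The maximum is 3, attained only by C.

C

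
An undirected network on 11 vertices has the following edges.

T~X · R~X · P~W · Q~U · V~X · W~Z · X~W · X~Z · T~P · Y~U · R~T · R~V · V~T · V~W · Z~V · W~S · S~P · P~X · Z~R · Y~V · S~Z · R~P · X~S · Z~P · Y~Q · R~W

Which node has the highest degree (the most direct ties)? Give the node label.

X

Degrees — P:6, Q:2, R:6, S:4, T:4, U:2, V:6, W:6, X:7, Y:3, Z:6.
The maximum is 7, attained only by X.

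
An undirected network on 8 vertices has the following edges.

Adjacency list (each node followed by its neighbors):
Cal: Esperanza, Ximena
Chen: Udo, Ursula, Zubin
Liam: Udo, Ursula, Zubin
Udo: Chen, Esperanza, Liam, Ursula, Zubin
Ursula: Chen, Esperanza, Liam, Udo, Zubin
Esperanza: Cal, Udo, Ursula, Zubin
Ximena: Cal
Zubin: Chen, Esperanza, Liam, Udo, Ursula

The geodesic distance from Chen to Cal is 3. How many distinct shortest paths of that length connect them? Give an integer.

3

The shortest distance is 3. The length-3 paths are: Chen–Ursula–Esperanza–Cal; Chen–Zubin–Esperanza–Cal; Chen–Udo–Esperanza–Cal.
That gives 3 distinct shortest paths.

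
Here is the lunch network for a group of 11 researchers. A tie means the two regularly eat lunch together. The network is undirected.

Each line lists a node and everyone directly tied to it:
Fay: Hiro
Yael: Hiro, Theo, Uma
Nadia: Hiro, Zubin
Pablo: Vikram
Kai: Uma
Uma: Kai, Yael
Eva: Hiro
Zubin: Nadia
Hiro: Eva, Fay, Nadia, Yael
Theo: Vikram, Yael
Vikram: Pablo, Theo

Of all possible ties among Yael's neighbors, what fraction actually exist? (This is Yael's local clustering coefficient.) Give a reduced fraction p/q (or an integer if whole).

0

Yael's neighbors: Hiro, Theo, and Uma (k = 3).
Possible neighbor pairs: C(3,2) = 3. Edges among them: none → e = 0.
Clustering(Yael) = 0/3 = 0.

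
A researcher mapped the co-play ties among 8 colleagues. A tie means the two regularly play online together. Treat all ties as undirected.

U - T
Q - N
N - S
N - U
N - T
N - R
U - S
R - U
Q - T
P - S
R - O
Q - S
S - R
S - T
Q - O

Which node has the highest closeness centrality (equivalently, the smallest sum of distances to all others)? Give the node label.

Farness (sum of distances to all others) for each node — N:9, O:13, P:14, Q:10, R:10, S:8, T:10, U:10.
The smallest farness is 8, for S, so S has the highest closeness.

S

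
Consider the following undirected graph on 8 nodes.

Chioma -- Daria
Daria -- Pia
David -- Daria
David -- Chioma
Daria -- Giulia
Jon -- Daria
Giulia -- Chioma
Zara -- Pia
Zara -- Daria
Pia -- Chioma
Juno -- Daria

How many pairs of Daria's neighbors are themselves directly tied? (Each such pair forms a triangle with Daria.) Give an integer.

4

Daria's neighbors: Chioma, David, Giulia, Jon, Juno, Pia, and Zara.
Neighbor pairs that are themselves tied: Daria–Chioma–David; Daria–Chioma–Giulia; Daria–Chioma–Pia; Daria–Pia–Zara. Each forms one triangle with Daria, for 4 in total.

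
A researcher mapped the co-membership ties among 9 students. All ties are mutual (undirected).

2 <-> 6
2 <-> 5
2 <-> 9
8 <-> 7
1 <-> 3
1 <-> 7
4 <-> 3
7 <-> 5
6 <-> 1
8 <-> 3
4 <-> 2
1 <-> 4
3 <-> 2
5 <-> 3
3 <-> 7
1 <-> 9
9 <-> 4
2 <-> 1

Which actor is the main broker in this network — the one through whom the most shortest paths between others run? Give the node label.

Unnormalized betweenness of each node: 1:35/6, 2:21/4, 3:73/12, 4:7/12, 5:1/3, 6:0, 7:23/12, 8:0, 9:0.
3 has the largest value, 73/12, making it the main broker — the node through which the most shortest paths run.

3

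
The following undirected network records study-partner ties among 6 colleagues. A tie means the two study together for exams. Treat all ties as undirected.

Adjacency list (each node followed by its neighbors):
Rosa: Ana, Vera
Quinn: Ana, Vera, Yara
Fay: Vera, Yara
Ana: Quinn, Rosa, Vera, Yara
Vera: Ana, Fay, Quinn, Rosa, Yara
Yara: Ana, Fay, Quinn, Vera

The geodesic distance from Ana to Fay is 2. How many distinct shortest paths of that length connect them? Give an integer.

2

The shortest distance is 2. The length-2 paths are: Ana–Yara–Fay; Ana–Vera–Fay.
That gives 2 distinct shortest paths.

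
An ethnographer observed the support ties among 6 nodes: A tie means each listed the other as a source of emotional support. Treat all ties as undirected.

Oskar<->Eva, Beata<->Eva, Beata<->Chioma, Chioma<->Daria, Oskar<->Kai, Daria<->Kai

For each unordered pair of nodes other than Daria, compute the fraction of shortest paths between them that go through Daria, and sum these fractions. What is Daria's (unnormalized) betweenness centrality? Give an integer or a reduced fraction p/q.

2

Pairs whose geodesics pass through Daria — Oskar–Chioma: 1/2; Beata–Kai: 1/2; Chioma–Kai: 1.
All other pairs contribute 0.
Summing the contributions gives betweenness(Daria) = 2.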